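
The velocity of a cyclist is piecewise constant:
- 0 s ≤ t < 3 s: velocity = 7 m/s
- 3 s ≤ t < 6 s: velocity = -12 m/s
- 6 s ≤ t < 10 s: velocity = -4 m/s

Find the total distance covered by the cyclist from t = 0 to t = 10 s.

Total distance travelled is ∫|v| dt — sum the magnitudes of each area piece.
0–3 s: |7| × 3 = 21 m
3–6 s: |-12| × 3 = 36 m
6–10 s: |-4| × 4 = 16 m
Total distance = 73 m

73 m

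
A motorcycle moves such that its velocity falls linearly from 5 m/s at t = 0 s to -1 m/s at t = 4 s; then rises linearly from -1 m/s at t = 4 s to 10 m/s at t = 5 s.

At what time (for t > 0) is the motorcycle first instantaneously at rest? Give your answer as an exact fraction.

v changes sign on 0–4 s (from 5 to -1); the graph is linear there, so v = 0 at t = 0 + (-5)·(4 − 0)/(-1 − 5) = 10/3 s.

t = 10/3 s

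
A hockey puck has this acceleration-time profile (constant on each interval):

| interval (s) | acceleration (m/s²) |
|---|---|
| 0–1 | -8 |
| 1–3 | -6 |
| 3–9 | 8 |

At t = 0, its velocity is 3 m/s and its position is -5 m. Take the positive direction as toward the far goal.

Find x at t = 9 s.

On each constant-a segment, Δv = aΔt and Δx = v₀Δt + ½aΔt²; chain segment to segment.
0–1 s: v starts 3 m/s; Δx = 3·1 + ½·-8·1² = -1 m; v ends -5 m/s.
1–3 s: v starts -5 m/s; Δx = -5·2 + ½·-6·2² = -22 m; v ends -17 m/s.
3–9 s: v starts -17 m/s; Δx = -17·6 + ½·8·6² = 42 m; v ends 31 m/s.
x(9) = -5 + Σ Δx = 14 m.

14 m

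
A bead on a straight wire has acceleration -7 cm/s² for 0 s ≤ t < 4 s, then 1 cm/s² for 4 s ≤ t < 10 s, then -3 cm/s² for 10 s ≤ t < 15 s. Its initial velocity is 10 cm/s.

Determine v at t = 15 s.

Δv equals the area under the a-t graph; then v = v₀ + Δv.
0–4 s: -7 × 4 = -28 cm/s
4–10 s: 1 × 6 = 6 cm/s
10–15 s: -3 × 5 = -15 cm/s
Δv = -37 cm/s, so v(15) = 10 + (-37) = -27 cm/s.

-27 cm/s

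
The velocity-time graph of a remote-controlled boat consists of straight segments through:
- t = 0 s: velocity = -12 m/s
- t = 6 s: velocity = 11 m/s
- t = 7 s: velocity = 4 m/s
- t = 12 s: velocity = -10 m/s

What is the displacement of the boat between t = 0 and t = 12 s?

Displacement is the signed area under the v-t curve.
0–6 s: ½(-12 + 11)(6) = -3 m
6–7 s: ½(11 + 4)(1) = 7.5 m
7–12 s: ½(4 + -10)(5) = -15 m
Net displacement = -10.5 m

-10.5 m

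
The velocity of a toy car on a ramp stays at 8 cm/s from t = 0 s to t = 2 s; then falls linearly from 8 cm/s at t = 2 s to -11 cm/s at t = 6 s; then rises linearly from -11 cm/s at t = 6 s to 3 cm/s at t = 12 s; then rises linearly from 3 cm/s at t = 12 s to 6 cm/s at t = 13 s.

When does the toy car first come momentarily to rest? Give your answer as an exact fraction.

t = 70/19 s

v changes sign on 2–6 s (from 8 to -11); the graph is linear there, so v = 0 at t = 2 + (-8)·(6 − 2)/(-11 − 8) = 70/19 s.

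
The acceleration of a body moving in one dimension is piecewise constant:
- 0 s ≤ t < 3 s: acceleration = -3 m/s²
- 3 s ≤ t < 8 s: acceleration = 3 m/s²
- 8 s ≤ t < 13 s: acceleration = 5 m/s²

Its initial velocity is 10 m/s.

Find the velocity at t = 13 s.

Δv equals the area under the a-t graph; then v = v₀ + Δv.
0–3 s: -3 × 3 = -9 m/s
3–8 s: 3 × 5 = 15 m/s
8–13 s: 5 × 5 = 25 m/s
Δv = 31 m/s, so v(13) = 10 + (31) = 41 m/s.

41 m/s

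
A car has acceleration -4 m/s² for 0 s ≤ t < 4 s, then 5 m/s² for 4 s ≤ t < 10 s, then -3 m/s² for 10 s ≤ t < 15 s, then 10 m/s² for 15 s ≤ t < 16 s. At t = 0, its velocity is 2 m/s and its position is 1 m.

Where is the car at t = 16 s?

On each constant-a segment, Δv = aΔt and Δx = v₀Δt + ½aΔt²; chain segment to segment.
0–4 s: v starts 2 m/s; Δx = 2·4 + ½·-4·4² = -24 m; v ends -14 m/s.
4–10 s: v starts -14 m/s; Δx = -14·6 + ½·5·6² = 6 m; v ends 16 m/s.
10–15 s: v starts 16 m/s; Δx = 16·5 + ½·-3·5² = 42.5 m; v ends 1 m/s.
15–16 s: v starts 1 m/s; Δx = 1·1 + ½·10·1² = 6 m; v ends 11 m/s.
x(16) = 1 + Σ Δx = 31.5 m.

31.5 m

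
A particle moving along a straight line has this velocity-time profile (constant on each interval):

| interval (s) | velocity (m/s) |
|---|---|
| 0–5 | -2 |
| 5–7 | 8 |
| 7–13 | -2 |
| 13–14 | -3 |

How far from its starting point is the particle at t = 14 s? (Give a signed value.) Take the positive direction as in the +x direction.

-9 m

Displacement is the signed area under the v-t curve.
0–5 s: -2 × 5 = -10 m
5–7 s: 8 × 2 = 16 m
7–13 s: -2 × 6 = -12 m
13–14 s: -3 × 1 = -3 m
Net displacement = -9 m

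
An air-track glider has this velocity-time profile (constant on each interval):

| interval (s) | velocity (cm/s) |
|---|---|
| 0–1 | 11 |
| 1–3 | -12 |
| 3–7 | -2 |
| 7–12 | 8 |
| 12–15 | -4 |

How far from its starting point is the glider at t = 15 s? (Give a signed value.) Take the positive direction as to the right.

Displacement is the signed area under the v-t curve.
0–1 s: 11 × 1 = 11 cm
1–3 s: -12 × 2 = -24 cm
3–7 s: -2 × 4 = -8 cm
7–12 s: 8 × 5 = 40 cm
12–15 s: -4 × 3 = -12 cm
Net displacement = 7 cm

7 cm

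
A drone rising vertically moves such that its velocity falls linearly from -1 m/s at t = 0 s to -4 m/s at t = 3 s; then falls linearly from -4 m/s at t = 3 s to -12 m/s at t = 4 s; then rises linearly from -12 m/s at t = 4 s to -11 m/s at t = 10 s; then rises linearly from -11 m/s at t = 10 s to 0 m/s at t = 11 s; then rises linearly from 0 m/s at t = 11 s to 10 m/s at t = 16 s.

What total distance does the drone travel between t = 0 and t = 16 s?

115 m

Distance (not displacement) is the total path length: add the absolute areas under v-t.
0–3 s: |½(-1 + -4)(3)| = 7.5 m
3–4 s: |½(-4 + -12)(1)| = 8 m
4–10 s: |½(-12 + -11)(6)| = 69 m
10–11 s: |½(-11 + 0)(1)| = 5.5 m
11–16 s: |½(0 + 10)(5)| = 25 m
Total distance = 115 m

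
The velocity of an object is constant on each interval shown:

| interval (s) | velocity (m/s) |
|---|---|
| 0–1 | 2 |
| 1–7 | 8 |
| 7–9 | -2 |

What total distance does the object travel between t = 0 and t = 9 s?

54 m

Distance (not displacement) is the total path length: add the absolute areas under v-t.
0–1 s: |2| × 1 = 2 m
1–7 s: |8| × 6 = 48 m
7–9 s: |-2| × 2 = 4 m
Total distance = 54 m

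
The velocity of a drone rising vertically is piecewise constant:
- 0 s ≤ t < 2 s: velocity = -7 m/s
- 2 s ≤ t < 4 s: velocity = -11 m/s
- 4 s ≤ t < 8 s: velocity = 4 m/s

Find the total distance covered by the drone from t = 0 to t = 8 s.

52 m

Total distance travelled is ∫|v| dt — sum the magnitudes of each area piece.
0–2 s: |-7| × 2 = 14 m
2–4 s: |-11| × 2 = 22 m
4–8 s: |4| × 4 = 16 m
Total distance = 52 m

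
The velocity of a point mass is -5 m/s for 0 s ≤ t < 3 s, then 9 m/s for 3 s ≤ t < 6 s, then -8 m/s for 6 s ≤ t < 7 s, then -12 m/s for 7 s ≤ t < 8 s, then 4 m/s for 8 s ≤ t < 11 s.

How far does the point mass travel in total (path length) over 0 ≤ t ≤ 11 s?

Distance (not displacement) is the total path length: add the absolute areas under v-t.
0–3 s: |-5| × 3 = 15 m
3–6 s: |9| × 3 = 27 m
6–7 s: |-8| × 1 = 8 m
7–8 s: |-12| × 1 = 12 m
8–11 s: |4| × 3 = 12 m
Total distance = 74 m

74 m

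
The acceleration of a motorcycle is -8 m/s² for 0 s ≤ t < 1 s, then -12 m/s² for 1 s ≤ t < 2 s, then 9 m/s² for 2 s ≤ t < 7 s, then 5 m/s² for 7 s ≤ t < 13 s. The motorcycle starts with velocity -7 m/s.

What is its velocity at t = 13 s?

48 m/s

Δv equals the area under the a-t graph; then v = v₀ + Δv.
0–1 s: -8 × 1 = -8 m/s
1–2 s: -12 × 1 = -12 m/s
2–7 s: 9 × 5 = 45 m/s
7–13 s: 5 × 6 = 30 m/s
Δv = 55 m/s, so v(13) = -7 + (55) = 48 m/s.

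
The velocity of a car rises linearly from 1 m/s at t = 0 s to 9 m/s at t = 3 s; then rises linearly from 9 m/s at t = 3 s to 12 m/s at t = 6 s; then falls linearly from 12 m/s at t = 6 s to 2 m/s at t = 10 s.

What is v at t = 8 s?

On 6–10 s the graph is linear from 12 to 2 m/s: v(8) = 12 + (2 − 12)·(8 − 6)/(10 − 6) = 7 m/s.

7 m/s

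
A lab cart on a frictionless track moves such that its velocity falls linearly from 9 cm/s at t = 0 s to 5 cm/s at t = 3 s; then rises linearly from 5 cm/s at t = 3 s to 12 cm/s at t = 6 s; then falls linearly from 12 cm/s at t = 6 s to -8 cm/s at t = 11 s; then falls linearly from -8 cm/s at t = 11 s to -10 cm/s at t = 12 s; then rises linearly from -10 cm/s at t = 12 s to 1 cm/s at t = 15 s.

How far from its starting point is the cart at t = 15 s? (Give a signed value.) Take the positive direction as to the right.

Net displacement equals the area under the velocity-time graph (areas below the axis count negative).
0–3 s: ½(9 + 5)(3) = 21 cm
3–6 s: ½(5 + 12)(3) = 25.5 cm
6–11 s: ½(12 + -8)(5) = 10 cm
11–12 s: ½(-8 + -10)(1) = -9 cm
12–15 s: ½(-10 + 1)(3) = -13.5 cm
Net displacement = 34 cm

34 cm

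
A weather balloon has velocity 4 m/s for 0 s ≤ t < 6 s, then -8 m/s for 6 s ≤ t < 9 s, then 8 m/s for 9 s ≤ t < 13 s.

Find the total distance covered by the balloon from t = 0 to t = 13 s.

Distance (not displacement) is the total path length: add the absolute areas under v-t.
0–6 s: |4| × 6 = 24 m
6–9 s: |-8| × 3 = 24 m
9–13 s: |8| × 4 = 32 m
Total distance = 80 m

80 m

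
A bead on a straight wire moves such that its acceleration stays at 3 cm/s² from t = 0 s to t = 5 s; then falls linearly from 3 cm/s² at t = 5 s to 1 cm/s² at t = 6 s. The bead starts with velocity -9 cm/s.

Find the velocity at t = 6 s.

Δv equals the area under the a-t graph; then v = v₀ + Δv.
0–5 s: 3 × 5 = 15 cm/s
5–6 s: ½(3 + 1)(1) = 2 cm/s
Δv = 17 cm/s, so v(6) = -9 + (17) = 8 cm/s.

8 cm/s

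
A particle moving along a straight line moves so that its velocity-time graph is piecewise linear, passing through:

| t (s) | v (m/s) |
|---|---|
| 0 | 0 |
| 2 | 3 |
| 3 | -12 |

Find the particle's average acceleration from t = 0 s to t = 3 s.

-4 m/s²

Average acceleration = Δv/Δt = (-12 − 0)/(3 − 0) = -4 m/s².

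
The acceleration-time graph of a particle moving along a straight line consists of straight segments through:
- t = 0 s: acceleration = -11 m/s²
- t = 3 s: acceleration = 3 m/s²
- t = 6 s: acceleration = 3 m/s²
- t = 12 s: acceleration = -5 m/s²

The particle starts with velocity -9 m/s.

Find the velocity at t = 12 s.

-18 m/s

Δv equals the area under the a-t graph; then v = v₀ + Δv.
0–3 s: ½(-11 + 3)(3) = -12 m/s
3–6 s: 3 × 3 = 9 m/s
6–12 s: ½(3 + -5)(6) = -6 m/s
Δv = -9 m/s, so v(12) = -9 + (-9) = -18 m/s.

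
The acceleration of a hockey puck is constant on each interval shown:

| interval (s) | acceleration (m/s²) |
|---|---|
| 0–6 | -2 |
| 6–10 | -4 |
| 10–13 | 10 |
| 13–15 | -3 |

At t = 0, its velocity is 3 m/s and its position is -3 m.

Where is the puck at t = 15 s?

-115 m

On each constant-a segment, Δv = aΔt and Δx = v₀Δt + ½aΔt²; chain segment to segment.
0–6 s: v starts 3 m/s; Δx = 3·6 + ½·-2·6² = -18 m; v ends -9 m/s.
6–10 s: v starts -9 m/s; Δx = -9·4 + ½·-4·4² = -68 m; v ends -25 m/s.
10–13 s: v starts -25 m/s; Δx = -25·3 + ½·10·3² = -30 m; v ends 5 m/s.
13–15 s: v starts 5 m/s; Δx = 5·2 + ½·-3·2² = 4 m; v ends -1 m/s.
x(15) = -3 + Σ Δx = -115 m.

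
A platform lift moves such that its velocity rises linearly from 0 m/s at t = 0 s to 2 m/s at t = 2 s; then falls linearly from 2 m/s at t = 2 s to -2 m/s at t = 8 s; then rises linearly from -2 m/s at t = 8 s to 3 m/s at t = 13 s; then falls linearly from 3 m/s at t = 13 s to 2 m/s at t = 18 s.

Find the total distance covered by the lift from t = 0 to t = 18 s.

Distance (not displacement) is the total path length: add the absolute areas under v-t.
0–2 s: |½(0 + 2)(2)| = 2 m
2–8 s: v = 0 at t = 5 s; triangle areas 3 + 3 = 6 m
8–13 s: v = 0 at t = 10 s; triangle areas 2 + 4.5 = 6.5 m
13–18 s: |½(3 + 2)(5)| = 12.5 m
Total distance = 27 m

27 m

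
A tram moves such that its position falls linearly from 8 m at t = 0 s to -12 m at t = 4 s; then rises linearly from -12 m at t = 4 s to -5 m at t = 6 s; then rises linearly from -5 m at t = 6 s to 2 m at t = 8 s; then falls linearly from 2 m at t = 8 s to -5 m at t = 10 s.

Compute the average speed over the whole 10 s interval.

Average speed = (total path length)/(elapsed time); on a piecewise-linear x-t graph the path length is Σ|Δx|.
0–4 s: |Δx| = |-12 − 8| = 20 m
4–6 s: |Δx| = |-5 − -12| = 7 m
6–8 s: |Δx| = |2 − -5| = 7 m
8–10 s: |Δx| = |-5 − 2| = 7 m
Total path = 41 m; average speed = 41/10 = 4.1 m/s.

4.1 m/s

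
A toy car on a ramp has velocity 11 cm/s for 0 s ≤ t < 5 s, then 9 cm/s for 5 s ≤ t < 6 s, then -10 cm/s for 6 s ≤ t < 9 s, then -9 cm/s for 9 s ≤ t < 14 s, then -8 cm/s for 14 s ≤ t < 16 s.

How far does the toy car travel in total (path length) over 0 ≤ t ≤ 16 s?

Distance (not displacement) is the total path length: add the absolute areas under v-t.
0–5 s: |11| × 5 = 55 cm
5–6 s: |9| × 1 = 9 cm
6–9 s: |-10| × 3 = 30 cm
9–14 s: |-9| × 5 = 45 cm
14–16 s: |-8| × 2 = 16 cm
Total distance = 155 cm

155 cm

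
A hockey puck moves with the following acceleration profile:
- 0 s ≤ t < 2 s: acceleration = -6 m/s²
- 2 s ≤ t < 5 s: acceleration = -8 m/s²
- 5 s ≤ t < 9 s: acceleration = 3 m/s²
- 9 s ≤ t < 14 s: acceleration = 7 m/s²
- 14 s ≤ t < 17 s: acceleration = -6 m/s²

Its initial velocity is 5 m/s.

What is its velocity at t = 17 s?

-2 m/s

Δv equals the area under the a-t graph; then v = v₀ + Δv.
0–2 s: -6 × 2 = -12 m/s
2–5 s: -8 × 3 = -24 m/s
5–9 s: 3 × 4 = 12 m/s
9–14 s: 7 × 5 = 35 m/s
14–17 s: -6 × 3 = -18 m/s
Δv = -7 m/s, so v(17) = 5 + (-7) = -2 m/s.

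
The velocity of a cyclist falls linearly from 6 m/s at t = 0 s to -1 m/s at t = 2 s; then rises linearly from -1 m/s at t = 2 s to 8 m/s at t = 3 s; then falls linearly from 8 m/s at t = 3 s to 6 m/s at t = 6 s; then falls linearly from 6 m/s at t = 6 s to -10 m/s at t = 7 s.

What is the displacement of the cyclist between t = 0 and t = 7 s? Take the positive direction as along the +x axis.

Net displacement equals the area under the velocity-time graph (areas below the axis count negative).
0–2 s: ½(6 + -1)(2) = 5 m
2–3 s: ½(-1 + 8)(1) = 3.5 m
3–6 s: ½(8 + 6)(3) = 21 m
6–7 s: ½(6 + -10)(1) = -2 m
Net displacement = 27.5 m

27.5 m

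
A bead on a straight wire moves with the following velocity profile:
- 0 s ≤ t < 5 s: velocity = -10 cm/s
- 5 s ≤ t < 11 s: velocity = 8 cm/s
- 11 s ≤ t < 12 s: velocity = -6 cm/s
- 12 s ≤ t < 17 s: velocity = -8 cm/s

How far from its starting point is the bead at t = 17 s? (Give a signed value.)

-48 cm

Displacement is the signed area under the v-t curve.
0–5 s: -10 × 5 = -50 cm
5–11 s: 8 × 6 = 48 cm
11–12 s: -6 × 1 = -6 cm
12–17 s: -8 × 5 = -40 cm
Net displacement = -48 cm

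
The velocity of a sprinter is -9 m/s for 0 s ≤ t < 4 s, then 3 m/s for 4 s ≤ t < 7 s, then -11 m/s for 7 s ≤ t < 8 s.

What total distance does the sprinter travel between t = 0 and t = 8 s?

Total distance travelled is ∫|v| dt — sum the magnitudes of each area piece.
0–4 s: |-9| × 4 = 36 m
4–7 s: |3| × 3 = 9 m
7–8 s: |-11| × 1 = 11 m
Total distance = 56 m

56 m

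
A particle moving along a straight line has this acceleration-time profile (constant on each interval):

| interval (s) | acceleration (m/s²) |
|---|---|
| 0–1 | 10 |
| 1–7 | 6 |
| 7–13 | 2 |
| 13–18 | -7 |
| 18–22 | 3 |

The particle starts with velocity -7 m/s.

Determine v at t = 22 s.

Δv equals the area under the a-t graph; then v = v₀ + Δv.
0–1 s: 10 × 1 = 10 m/s
1–7 s: 6 × 6 = 36 m/s
7–13 s: 2 × 6 = 12 m/s
13–18 s: -7 × 5 = -35 m/s
18–22 s: 3 × 4 = 12 m/s
Δv = 35 m/s, so v(22) = -7 + (35) = 28 m/s.

28 m/s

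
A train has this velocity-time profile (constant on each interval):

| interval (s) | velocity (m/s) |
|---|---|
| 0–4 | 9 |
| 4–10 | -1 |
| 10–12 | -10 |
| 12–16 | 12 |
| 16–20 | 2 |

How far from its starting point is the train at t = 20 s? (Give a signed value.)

Displacement is the signed area under the v-t curve.
0–4 s: 9 × 4 = 36 m
4–10 s: -1 × 6 = -6 m
10–12 s: -10 × 2 = -20 m
12–16 s: 12 × 4 = 48 m
16–20 s: 2 × 4 = 8 m
Net displacement = 66 m

66 m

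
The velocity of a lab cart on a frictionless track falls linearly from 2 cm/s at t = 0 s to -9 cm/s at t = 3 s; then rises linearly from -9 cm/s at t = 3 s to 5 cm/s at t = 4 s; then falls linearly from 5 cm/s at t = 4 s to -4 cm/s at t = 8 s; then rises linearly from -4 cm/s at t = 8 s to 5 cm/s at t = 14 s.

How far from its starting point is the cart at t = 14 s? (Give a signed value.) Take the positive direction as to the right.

Net displacement equals the area under the velocity-time graph (areas below the axis count negative).
0–3 s: ½(2 + -9)(3) = -10.5 cm
3–4 s: ½(-9 + 5)(1) = -2 cm
4–8 s: ½(5 + -4)(4) = 2 cm
8–14 s: ½(-4 + 5)(6) = 3 cm
Net displacement = -7.5 cm

-7.5 cm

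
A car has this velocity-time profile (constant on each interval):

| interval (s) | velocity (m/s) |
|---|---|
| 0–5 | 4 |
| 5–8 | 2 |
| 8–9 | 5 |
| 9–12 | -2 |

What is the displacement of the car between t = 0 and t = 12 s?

Net displacement equals the area under the velocity-time graph (areas below the axis count negative).
0–5 s: 4 × 5 = 20 m
5–8 s: 2 × 3 = 6 m
8–9 s: 5 × 1 = 5 m
9–12 s: -2 × 3 = -6 m
Net displacement = 25 m

25 m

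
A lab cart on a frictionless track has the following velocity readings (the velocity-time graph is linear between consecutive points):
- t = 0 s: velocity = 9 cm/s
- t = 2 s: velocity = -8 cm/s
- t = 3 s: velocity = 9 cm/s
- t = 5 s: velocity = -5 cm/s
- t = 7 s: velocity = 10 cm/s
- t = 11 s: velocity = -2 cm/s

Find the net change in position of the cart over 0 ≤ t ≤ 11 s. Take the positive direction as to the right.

Net displacement equals the area under the velocity-time graph (areas below the axis count negative).
0–2 s: ½(9 + -8)(2) = 1 cm
2–3 s: ½(-8 + 9)(1) = 0.5 cm
3–5 s: ½(9 + -5)(2) = 4 cm
5–7 s: ½(-5 + 10)(2) = 5 cm
7–11 s: ½(10 + -2)(4) = 16 cm
Net displacement = 26.5 cm

26.5 cm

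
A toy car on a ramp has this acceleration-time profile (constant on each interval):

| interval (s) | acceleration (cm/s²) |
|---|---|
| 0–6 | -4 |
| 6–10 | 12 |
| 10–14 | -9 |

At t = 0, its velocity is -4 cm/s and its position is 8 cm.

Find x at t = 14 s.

-96 cm

On each constant-a segment, Δv = aΔt and Δx = v₀Δt + ½aΔt²; chain segment to segment.
0–6 s: v starts -4 cm/s; Δx = -4·6 + ½·-4·6² = -96 cm; v ends -28 cm/s.
6–10 s: v starts -28 cm/s; Δx = -28·4 + ½·12·4² = -16 cm; v ends 20 cm/s.
10–14 s: v starts 20 cm/s; Δx = 20·4 + ½·-9·4² = 8 cm; v ends -16 cm/s.
x(14) = 8 + Σ Δx = -96 cm.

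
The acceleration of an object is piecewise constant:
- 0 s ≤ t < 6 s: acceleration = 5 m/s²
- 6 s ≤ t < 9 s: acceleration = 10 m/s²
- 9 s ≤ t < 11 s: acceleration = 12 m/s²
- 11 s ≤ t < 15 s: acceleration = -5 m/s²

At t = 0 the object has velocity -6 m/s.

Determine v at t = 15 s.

Δv equals the area under the a-t graph; then v = v₀ + Δv.
0–6 s: 5 × 6 = 30 m/s
6–9 s: 10 × 3 = 30 m/s
9–11 s: 12 × 2 = 24 m/s
11–15 s: -5 × 4 = -20 m/s
Δv = 64 m/s, so v(15) = -6 + (64) = 58 m/s.

58 m/s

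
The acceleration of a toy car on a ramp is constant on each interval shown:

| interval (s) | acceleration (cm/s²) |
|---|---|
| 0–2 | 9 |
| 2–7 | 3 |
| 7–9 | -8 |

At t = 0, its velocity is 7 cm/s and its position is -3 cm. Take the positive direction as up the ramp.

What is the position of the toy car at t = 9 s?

On each constant-a segment, Δv = aΔt and Δx = v₀Δt + ½aΔt²; chain segment to segment.
0–2 s: v starts 7 cm/s; Δx = 7·2 + ½·9·2² = 32 cm; v ends 25 cm/s.
2–7 s: v starts 25 cm/s; Δx = 25·5 + ½·3·5² = 162.5 cm; v ends 40 cm/s.
7–9 s: v starts 40 cm/s; Δx = 40·2 + ½·-8·2² = 64 cm; v ends 24 cm/s.
x(9) = -3 + Σ Δx = 255.5 cm.

255.5 cm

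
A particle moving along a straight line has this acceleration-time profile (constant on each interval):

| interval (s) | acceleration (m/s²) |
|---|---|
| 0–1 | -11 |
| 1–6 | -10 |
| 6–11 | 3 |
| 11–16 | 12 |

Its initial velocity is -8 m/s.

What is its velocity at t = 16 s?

6 m/s

Δv equals the area under the a-t graph; then v = v₀ + Δv.
0–1 s: -11 × 1 = -11 m/s
1–6 s: -10 × 5 = -50 m/s
6–11 s: 3 × 5 = 15 m/s
11–16 s: 12 × 5 = 60 m/s
Δv = 14 m/s, so v(16) = -8 + (14) = 6 m/s.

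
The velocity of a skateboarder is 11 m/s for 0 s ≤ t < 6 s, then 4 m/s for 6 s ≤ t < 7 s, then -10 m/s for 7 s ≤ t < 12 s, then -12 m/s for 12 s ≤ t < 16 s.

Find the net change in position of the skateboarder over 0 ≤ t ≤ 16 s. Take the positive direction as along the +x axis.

-28 m

Net displacement equals the area under the velocity-time graph (areas below the axis count negative).
0–6 s: 11 × 6 = 66 m
6–7 s: 4 × 1 = 4 m
7–12 s: -10 × 5 = -50 m
12–16 s: -12 × 4 = -48 m
Net displacement = -28 m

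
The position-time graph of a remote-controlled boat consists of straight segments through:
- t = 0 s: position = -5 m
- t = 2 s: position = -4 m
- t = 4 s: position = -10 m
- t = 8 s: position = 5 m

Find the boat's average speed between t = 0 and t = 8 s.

Average speed = (total path length)/(elapsed time); on a piecewise-linear x-t graph the path length is Σ|Δx|.
0–2 s: |Δx| = |-4 − -5| = 1 m
2–4 s: |Δx| = |-10 − -4| = 6 m
4–8 s: |Δx| = |5 − -10| = 15 m
Total path = 22 m; average speed = 22/8 = 2.75 m/s.

2.75 m/s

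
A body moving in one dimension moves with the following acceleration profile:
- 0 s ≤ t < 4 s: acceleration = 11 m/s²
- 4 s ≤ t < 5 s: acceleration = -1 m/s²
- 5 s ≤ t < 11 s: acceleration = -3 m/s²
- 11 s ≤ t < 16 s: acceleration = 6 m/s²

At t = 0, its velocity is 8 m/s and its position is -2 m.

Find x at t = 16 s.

661.5 m

On each constant-a segment, Δv = aΔt and Δx = v₀Δt + ½aΔt²; chain segment to segment.
0–4 s: v starts 8 m/s; Δx = 8·4 + ½·11·4² = 120 m; v ends 52 m/s.
4–5 s: v starts 52 m/s; Δx = 52·1 + ½·-1·1² = 51.5 m; v ends 51 m/s.
5–11 s: v starts 51 m/s; Δx = 51·6 + ½·-3·6² = 252 m; v ends 33 m/s.
11–16 s: v starts 33 m/s; Δx = 33·5 + ½·6·5² = 240 m; v ends 63 m/s.
x(16) = -2 + Σ Δx = 661.5 m.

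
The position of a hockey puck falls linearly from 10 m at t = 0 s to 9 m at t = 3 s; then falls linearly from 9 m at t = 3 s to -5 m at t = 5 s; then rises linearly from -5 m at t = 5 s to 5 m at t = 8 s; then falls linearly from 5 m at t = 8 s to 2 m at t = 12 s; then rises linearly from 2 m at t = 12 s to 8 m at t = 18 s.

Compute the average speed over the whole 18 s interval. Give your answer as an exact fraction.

Average speed = (total path length)/(elapsed time); on a piecewise-linear x-t graph the path length is Σ|Δx|.
0–3 s: |Δx| = |9 − 10| = 1 m
3–5 s: |Δx| = |-5 − 9| = 14 m
5–8 s: |Δx| = |5 − -5| = 10 m
8–12 s: |Δx| = |2 − 5| = 3 m
12–18 s: |Δx| = |8 − 2| = 6 m
Total path = 34 m; average speed = 34/18 = 17/9 m/s.

17/9 m/s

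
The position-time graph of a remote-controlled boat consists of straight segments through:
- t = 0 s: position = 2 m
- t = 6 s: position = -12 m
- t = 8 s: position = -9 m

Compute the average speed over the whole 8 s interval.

Average speed = (total path length)/(elapsed time); on a piecewise-linear x-t graph the path length is Σ|Δx|.
0–6 s: |Δx| = |-12 − 2| = 14 m
6–8 s: |Δx| = |-9 − -12| = 3 m
Total path = 17 m; average speed = 17/8 = 2.125 m/s.

2.125 m/s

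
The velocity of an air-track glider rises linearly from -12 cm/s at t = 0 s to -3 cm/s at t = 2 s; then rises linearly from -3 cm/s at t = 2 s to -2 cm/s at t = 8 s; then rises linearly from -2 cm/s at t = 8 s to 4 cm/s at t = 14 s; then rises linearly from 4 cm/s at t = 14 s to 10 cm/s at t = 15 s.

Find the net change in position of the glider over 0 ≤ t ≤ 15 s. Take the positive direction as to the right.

-17 cm

Net displacement equals the area under the velocity-time graph (areas below the axis count negative).
0–2 s: ½(-12 + -3)(2) = -15 cm
2–8 s: ½(-3 + -2)(6) = -15 cm
8–14 s: ½(-2 + 4)(6) = 6 cm
14–15 s: ½(4 + 10)(1) = 7 cm
Net displacement = -17 cm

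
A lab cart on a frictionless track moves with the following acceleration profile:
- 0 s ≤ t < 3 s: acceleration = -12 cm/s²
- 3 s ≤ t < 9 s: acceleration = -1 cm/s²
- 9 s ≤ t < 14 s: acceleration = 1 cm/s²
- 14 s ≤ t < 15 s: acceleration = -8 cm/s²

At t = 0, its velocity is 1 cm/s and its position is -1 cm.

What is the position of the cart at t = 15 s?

On each constant-a segment, Δv = aΔt and Δx = v₀Δt + ½aΔt²; chain segment to segment.
0–3 s: v starts 1 cm/s; Δx = 1·3 + ½·-12·3² = -51 cm; v ends -35 cm/s.
3–9 s: v starts -35 cm/s; Δx = -35·6 + ½·-1·6² = -228 cm; v ends -41 cm/s.
9–14 s: v starts -41 cm/s; Δx = -41·5 + ½·1·5² = -192.5 cm; v ends -36 cm/s.
14–15 s: v starts -36 cm/s; Δx = -36·1 + ½·-8·1² = -40 cm; v ends -44 cm/s.
x(15) = -1 + Σ Δx = -512.5 cm.

-512.5 cm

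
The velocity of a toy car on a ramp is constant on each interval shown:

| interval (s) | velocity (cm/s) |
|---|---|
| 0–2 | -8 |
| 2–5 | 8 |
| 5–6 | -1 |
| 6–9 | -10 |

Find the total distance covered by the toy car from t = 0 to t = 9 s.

Total distance travelled is ∫|v| dt — sum the magnitudes of each area piece.
0–2 s: |-8| × 2 = 16 cm
2–5 s: |8| × 3 = 24 cm
5–6 s: |-1| × 1 = 1 cm
6–9 s: |-10| × 3 = 30 cm
Total distance = 71 cm

71 cm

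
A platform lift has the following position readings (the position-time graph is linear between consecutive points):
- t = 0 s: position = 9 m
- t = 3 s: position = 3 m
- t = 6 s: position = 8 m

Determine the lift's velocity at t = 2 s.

Velocity is the slope of the x-t graph on 0–3 s: (3 − 9)/(3 − 0) = -2 m/s.

-2 m/s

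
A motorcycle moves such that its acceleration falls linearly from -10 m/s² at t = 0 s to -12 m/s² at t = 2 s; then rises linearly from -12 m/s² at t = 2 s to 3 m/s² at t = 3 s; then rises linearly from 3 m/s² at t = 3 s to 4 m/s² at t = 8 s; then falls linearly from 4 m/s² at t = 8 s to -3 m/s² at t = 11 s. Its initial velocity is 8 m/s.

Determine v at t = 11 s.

0.5 m/s

Δv equals the area under the a-t graph; then v = v₀ + Δv.
0–2 s: ½(-10 + -12)(2) = -22 m/s
2–3 s: ½(-12 + 3)(1) = -4.5 m/s
3–8 s: ½(3 + 4)(5) = 17.5 m/s
8–11 s: ½(4 + -3)(3) = 1.5 m/s
Δv = -7.5 m/s, so v(11) = 8 + (-7.5) = 0.5 m/s.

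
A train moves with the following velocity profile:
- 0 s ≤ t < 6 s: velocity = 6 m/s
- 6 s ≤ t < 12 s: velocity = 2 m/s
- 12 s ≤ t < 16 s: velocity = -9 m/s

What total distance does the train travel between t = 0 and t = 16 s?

84 m

Distance (not displacement) is the total path length: add the absolute areas under v-t.
0–6 s: |6| × 6 = 36 m
6–12 s: |2| × 6 = 12 m
12–16 s: |-9| × 4 = 36 m
Total distance = 84 m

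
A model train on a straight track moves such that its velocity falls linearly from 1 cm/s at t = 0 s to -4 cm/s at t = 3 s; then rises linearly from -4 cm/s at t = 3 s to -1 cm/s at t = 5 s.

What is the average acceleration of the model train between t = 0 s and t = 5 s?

Average acceleration = Δv/Δt = (-1 − 1)/(5 − 0) = -0.4 cm/s².

-0.4 cm/s²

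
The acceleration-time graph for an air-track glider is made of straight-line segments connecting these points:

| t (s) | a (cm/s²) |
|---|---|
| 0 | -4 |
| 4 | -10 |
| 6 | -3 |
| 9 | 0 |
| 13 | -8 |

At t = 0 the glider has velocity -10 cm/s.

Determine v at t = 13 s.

-71.5 cm/s

Δv equals the area under the a-t graph; then v = v₀ + Δv.
0–4 s: ½(-4 + -10)(4) = -28 cm/s
4–6 s: ½(-10 + -3)(2) = -13 cm/s
6–9 s: ½(-3 + 0)(3) = -4.5 cm/s
9–13 s: ½(0 + -8)(4) = -16 cm/s
Δv = -61.5 cm/s, so v(13) = -10 + (-61.5) = -71.5 cm/s.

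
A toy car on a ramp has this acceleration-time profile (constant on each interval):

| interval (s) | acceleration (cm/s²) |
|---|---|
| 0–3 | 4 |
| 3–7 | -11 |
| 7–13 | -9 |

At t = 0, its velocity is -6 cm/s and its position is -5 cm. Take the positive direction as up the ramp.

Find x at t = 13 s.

On each constant-a segment, Δv = aΔt and Δx = v₀Δt + ½aΔt²; chain segment to segment.
0–3 s: v starts -6 cm/s; Δx = -6·3 + ½·4·3² = 0 cm; v ends 6 cm/s.
3–7 s: v starts 6 cm/s; Δx = 6·4 + ½·-11·4² = -64 cm; v ends -38 cm/s.
7–13 s: v starts -38 cm/s; Δx = -38·6 + ½·-9·6² = -390 cm; v ends -92 cm/s.
x(13) = -5 + Σ Δx = -459 cm.

-459 cm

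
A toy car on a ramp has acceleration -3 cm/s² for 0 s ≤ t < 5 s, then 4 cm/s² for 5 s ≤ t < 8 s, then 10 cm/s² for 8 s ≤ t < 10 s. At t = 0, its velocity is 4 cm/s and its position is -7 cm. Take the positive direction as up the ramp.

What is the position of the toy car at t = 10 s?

-17.5 cm

On each constant-a segment, Δv = aΔt and Δx = v₀Δt + ½aΔt²; chain segment to segment.
0–5 s: v starts 4 cm/s; Δx = 4·5 + ½·-3·5² = -17.5 cm; v ends -11 cm/s.
5–8 s: v starts -11 cm/s; Δx = -11·3 + ½·4·3² = -15 cm; v ends 1 cm/s.
8–10 s: v starts 1 cm/s; Δx = 1·2 + ½·10·2² = 22 cm; v ends 21 cm/s.
x(10) = -7 + Σ Δx = -17.5 cm.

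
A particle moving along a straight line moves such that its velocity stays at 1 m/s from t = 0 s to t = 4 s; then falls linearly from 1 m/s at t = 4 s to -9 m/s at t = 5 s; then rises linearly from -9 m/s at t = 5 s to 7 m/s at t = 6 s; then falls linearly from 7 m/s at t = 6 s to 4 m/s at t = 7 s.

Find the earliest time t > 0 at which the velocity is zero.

v changes sign on 4–5 s (from 1 to -9); the graph is linear there, so v = 0 at t = 4 + (-1)·(5 − 4)/(-9 − 1) = 4.1 s.

t = 4.1 s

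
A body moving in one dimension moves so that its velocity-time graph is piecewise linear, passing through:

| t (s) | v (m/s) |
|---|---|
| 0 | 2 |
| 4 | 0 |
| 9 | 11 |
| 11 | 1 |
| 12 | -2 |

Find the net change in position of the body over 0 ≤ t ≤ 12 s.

Net displacement equals the area under the velocity-time graph (areas below the axis count negative).
0–4 s: ½(2 + 0)(4) = 4 m
4–9 s: ½(0 + 11)(5) = 27.5 m
9–11 s: ½(11 + 1)(2) = 12 m
11–12 s: ½(1 + -2)(1) = -0.5 m
Net displacement = 43 m

43 m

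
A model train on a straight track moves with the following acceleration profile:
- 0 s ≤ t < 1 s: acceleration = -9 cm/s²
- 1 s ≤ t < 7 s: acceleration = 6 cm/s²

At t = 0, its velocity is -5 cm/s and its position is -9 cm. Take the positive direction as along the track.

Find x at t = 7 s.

On each constant-a segment, Δv = aΔt and Δx = v₀Δt + ½aΔt²; chain segment to segment.
0–1 s: v starts -5 cm/s; Δx = -5·1 + ½·-9·1² = -9.5 cm; v ends -14 cm/s.
1–7 s: v starts -14 cm/s; Δx = -14·6 + ½·6·6² = 24 cm; v ends 22 cm/s.
x(7) = -9 + Σ Δx = 5.5 cm.

5.5 cm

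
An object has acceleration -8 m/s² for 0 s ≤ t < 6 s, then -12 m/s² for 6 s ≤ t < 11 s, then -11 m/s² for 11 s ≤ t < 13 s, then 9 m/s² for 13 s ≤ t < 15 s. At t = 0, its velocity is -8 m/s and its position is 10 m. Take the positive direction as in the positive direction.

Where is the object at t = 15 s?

-1124 m

On each constant-a segment, Δv = aΔt and Δx = v₀Δt + ½aΔt²; chain segment to segment.
0–6 s: v starts -8 m/s; Δx = -8·6 + ½·-8·6² = -192 m; v ends -56 m/s.
6–11 s: v starts -56 m/s; Δx = -56·5 + ½·-12·5² = -430 m; v ends -116 m/s.
11–13 s: v starts -116 m/s; Δx = -116·2 + ½·-11·2² = -254 m; v ends -138 m/s.
13–15 s: v starts -138 m/s; Δx = -138·2 + ½·9·2² = -258 m; v ends -120 m/s.
x(15) = 10 + Σ Δx = -1124 m.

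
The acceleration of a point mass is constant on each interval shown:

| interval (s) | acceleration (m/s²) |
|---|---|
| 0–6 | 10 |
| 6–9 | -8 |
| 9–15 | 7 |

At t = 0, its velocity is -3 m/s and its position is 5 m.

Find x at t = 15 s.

On each constant-a segment, Δv = aΔt and Δx = v₀Δt + ½aΔt²; chain segment to segment.
0–6 s: v starts -3 m/s; Δx = -3·6 + ½·10·6² = 162 m; v ends 57 m/s.
6–9 s: v starts 57 m/s; Δx = 57·3 + ½·-8·3² = 135 m; v ends 33 m/s.
9–15 s: v starts 33 m/s; Δx = 33·6 + ½·7·6² = 324 m; v ends 75 m/s.
x(15) = 5 + Σ Δx = 626 m.

626 m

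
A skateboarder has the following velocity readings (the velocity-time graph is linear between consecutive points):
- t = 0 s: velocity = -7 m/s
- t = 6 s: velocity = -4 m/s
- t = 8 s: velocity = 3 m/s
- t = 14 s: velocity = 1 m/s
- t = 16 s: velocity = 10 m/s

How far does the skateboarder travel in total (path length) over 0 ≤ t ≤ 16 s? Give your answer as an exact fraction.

417/7 m

Distance (not displacement) is the total path length: add the absolute areas under v-t.
0–6 s: |½(-7 + -4)(6)| = 33 m
6–8 s: v = 0 at t = 50/7 s; triangle areas 16/7 + 9/7 = 25/7 m
8–14 s: |½(3 + 1)(6)| = 12 m
14–16 s: |½(1 + 10)(2)| = 11 m
Total distance = 417/7 m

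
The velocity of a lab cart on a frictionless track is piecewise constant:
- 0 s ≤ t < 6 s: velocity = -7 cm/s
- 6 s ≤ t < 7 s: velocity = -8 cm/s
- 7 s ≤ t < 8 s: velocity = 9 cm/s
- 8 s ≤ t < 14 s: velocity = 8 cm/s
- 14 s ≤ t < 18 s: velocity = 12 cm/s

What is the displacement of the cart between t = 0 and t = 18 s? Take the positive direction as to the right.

Net displacement equals the area under the velocity-time graph (areas below the axis count negative).
0–6 s: -7 × 6 = -42 cm
6–7 s: -8 × 1 = -8 cm
7–8 s: 9 × 1 = 9 cm
8–14 s: 8 × 6 = 48 cm
14–18 s: 12 × 4 = 48 cm
Net displacement = 55 cm

55 cm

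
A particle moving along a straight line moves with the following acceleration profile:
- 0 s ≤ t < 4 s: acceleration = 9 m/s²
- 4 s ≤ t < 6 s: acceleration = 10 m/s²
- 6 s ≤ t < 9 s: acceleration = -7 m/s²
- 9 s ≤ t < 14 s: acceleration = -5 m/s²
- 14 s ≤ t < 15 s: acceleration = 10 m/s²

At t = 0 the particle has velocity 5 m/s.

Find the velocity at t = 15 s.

25 m/s

Δv equals the area under the a-t graph; then v = v₀ + Δv.
0–4 s: 9 × 4 = 36 m/s
4–6 s: 10 × 2 = 20 m/s
6–9 s: -7 × 3 = -21 m/s
9–14 s: -5 × 5 = -25 m/s
14–15 s: 10 × 1 = 10 m/s
Δv = 20 m/s, so v(15) = 5 + (20) = 25 m/s.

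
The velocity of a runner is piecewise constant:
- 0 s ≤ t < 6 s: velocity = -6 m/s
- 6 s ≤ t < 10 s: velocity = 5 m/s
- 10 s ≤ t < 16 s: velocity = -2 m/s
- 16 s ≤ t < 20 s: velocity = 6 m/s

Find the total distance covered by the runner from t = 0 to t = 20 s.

Total distance travelled is ∫|v| dt — sum the magnitudes of each area piece.
0–6 s: |-6| × 6 = 36 m
6–10 s: |5| × 4 = 20 m
10–16 s: |-2| × 6 = 12 m
16–20 s: |6| × 4 = 24 m
Total distance = 92 m

92 m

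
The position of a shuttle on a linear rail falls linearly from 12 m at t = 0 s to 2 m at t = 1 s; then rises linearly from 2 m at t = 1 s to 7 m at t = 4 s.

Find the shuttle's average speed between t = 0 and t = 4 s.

3.75 m/s

Average speed = (total path length)/(elapsed time); on a piecewise-linear x-t graph the path length is Σ|Δx|.
0–1 s: |Δx| = |2 − 12| = 10 m
1–4 s: |Δx| = |7 − 2| = 5 m
Total path = 15 m; average speed = 15/4 = 3.75 m/s.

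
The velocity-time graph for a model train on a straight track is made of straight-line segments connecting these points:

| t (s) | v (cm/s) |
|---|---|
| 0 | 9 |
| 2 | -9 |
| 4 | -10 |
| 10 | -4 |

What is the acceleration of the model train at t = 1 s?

Acceleration is the slope of the v-t graph on 0–2 s: (-9 − 9)/(2 − 0) = -9 cm/s².

-9 cm/s²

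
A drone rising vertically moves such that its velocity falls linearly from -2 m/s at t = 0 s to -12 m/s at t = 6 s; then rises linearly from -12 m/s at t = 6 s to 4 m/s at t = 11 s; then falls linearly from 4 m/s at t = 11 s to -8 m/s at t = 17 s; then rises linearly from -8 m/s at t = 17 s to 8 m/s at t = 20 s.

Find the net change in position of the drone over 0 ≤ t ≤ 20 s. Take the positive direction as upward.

Net displacement equals the area under the velocity-time graph (areas below the axis count negative).
0–6 s: ½(-2 + -12)(6) = -42 m
6–11 s: ½(-12 + 4)(5) = -20 m
11–17 s: ½(4 + -8)(6) = -12 m
17–20 s: ½(-8 + 8)(3) = 0 m
Net displacement = -74 m

-74 m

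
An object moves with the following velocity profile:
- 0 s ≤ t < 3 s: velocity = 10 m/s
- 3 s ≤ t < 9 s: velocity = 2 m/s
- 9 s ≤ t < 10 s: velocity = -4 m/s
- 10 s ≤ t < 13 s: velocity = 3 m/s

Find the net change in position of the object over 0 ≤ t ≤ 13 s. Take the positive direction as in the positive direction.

47 m

Net displacement equals the area under the velocity-time graph (areas below the axis count negative).
0–3 s: 10 × 3 = 30 m
3–9 s: 2 × 6 = 12 m
9–10 s: -4 × 1 = -4 m
10–13 s: 3 × 3 = 9 m
Net displacement = 47 m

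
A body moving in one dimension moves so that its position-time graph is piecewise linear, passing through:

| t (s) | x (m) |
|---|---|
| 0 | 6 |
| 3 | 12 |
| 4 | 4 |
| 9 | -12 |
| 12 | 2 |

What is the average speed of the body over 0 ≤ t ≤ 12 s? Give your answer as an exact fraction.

Average speed = (total path length)/(elapsed time); on a piecewise-linear x-t graph the path length is Σ|Δx|.
0–3 s: |Δx| = |12 − 6| = 6 m
3–4 s: |Δx| = |4 − 12| = 8 m
4–9 s: |Δx| = |-12 − 4| = 16 m
9–12 s: |Δx| = |2 − -12| = 14 m
Total path = 44 m; average speed = 44/12 = 11/3 m/s.

11/3 m/s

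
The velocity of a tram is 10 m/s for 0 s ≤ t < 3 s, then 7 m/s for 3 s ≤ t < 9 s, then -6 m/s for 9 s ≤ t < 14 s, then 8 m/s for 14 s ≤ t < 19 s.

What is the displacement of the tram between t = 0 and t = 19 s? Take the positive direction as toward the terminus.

82 m

Displacement is the signed area under the v-t curve.
0–3 s: 10 × 3 = 30 m
3–9 s: 7 × 6 = 42 m
9–14 s: -6 × 5 = -30 m
14–19 s: 8 × 5 = 40 m
Net displacement = 82 m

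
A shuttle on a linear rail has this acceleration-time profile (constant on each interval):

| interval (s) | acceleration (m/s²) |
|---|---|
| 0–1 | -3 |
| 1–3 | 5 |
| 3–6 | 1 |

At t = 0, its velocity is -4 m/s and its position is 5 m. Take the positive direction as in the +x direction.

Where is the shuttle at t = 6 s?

9 m

On each constant-a segment, Δv = aΔt and Δx = v₀Δt + ½aΔt²; chain segment to segment.
0–1 s: v starts -4 m/s; Δx = -4·1 + ½·-3·1² = -5.5 m; v ends -7 m/s.
1–3 s: v starts -7 m/s; Δx = -7·2 + ½·5·2² = -4 m; v ends 3 m/s.
3–6 s: v starts 3 m/s; Δx = 3·3 + ½·1·3² = 13.5 m; v ends 6 m/s.
x(6) = 5 + Σ Δx = 9 m.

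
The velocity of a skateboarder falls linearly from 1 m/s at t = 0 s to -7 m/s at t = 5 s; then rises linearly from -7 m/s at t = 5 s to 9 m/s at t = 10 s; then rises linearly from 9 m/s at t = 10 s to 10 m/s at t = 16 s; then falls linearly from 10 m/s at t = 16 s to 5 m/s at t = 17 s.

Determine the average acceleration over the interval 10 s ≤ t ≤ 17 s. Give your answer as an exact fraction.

-4/7 m/s²

Average acceleration = Δv/Δt = (5 − 9)/(17 − 10) = -4/7 m/s².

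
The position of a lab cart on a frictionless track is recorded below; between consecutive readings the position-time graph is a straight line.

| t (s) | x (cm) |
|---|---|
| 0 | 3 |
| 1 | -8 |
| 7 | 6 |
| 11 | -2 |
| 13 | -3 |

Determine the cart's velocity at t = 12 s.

Velocity is the slope of the x-t graph on 11–13 s: (-3 − -2)/(13 − 11) = -0.5 cm/s.

-0.5 cm/s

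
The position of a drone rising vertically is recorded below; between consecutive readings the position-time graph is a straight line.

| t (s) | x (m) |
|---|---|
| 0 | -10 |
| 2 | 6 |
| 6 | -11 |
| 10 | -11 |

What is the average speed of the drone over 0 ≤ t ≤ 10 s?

3.3 m/s

Average speed = (total path length)/(elapsed time); on a piecewise-linear x-t graph the path length is Σ|Δx|.
0–2 s: |Δx| = |6 − -10| = 16 m
2–6 s: |Δx| = |-11 − 6| = 17 m
6–10 s: |Δx| = |-11 − -11| = 0 m
Total path = 33 m; average speed = 33/10 = 3.3 m/s.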